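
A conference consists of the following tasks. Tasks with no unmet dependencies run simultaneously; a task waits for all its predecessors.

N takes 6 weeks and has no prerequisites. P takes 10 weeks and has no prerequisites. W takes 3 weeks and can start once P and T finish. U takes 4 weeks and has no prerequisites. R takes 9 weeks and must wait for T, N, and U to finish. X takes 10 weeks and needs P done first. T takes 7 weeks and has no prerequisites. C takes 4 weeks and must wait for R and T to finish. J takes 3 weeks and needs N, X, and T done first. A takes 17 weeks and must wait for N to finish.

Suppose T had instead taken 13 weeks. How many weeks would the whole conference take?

26

Actual critical path: P→X→J = 10+10+3 = 23 ⇒ 23 weeks.
T has 3 weeks of float (longest path through it is 20).
Now T→R→C = 13+9+4 = 26 is longest, so the finish becomes 26 weeks.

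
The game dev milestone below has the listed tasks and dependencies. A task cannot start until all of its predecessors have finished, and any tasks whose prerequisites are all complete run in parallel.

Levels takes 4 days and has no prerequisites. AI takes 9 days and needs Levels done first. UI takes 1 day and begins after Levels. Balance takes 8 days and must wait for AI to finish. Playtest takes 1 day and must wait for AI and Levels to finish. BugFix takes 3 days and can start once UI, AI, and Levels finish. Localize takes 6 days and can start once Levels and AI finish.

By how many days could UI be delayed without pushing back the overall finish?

13

Levels→AI→Balance = 4+9+8 = 21 sets the makespan at 21 days.
UI finishes as early as 5 and must finish by 18.
Float = 21 − 8 = 13.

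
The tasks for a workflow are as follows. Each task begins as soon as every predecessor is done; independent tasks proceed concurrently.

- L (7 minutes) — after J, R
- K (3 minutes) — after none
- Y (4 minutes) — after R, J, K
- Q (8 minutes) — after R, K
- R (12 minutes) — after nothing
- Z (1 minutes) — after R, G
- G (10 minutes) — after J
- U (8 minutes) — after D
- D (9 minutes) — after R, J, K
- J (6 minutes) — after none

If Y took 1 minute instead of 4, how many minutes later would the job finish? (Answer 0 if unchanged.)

As given, the longest chain is R→D→U = 12+9+8 = 29, so the finish is 29 minutes.
Y has 13 minutes of float (longest path through it is 16).
The critical path is still R→D→U; finish is now 29 minutes.
Change in finish: 29 − 29 = +0 minutes.

0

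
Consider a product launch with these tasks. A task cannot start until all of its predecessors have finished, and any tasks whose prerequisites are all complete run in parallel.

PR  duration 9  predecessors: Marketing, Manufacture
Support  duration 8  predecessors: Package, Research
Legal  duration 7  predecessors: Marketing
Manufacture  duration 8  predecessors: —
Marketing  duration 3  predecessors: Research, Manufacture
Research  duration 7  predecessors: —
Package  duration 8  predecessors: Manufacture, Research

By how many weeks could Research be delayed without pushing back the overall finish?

1

Critical path: Manufacture→Package→Support = 8+8+8 = 24, so the finish is 24 weeks.
Longest path through Research: 23 weeks (earliest finish 7, latest finish 8).
So Research can slip 8 − 7 = 1 week.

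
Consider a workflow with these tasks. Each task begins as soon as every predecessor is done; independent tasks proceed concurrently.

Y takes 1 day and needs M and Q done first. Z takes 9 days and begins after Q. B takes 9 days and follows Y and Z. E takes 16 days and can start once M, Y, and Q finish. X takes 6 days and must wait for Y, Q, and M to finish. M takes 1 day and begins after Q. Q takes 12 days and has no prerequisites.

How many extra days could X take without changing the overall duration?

Q→M→Y→E = 12+1+1+16 = 30 sets the makespan at 30 days.
Longest path through X: 20 days (earliest finish 20, latest finish 30).
Slack of X = 24 − 14 = 10 days.

10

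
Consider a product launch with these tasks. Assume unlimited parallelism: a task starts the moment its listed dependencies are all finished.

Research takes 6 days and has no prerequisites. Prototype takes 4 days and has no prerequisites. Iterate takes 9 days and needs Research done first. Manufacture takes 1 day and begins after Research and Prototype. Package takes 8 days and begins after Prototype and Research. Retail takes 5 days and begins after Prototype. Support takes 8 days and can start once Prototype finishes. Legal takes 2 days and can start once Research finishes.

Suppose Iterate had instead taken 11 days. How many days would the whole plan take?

As given, the longest chain is Research→Iterate = 6+9 = 15, so the finish is 15 days.
Iterate is on the critical path; changing it to 11 makes that path 17 days.
No other chain overtakes it, so the finish is 17 days.

17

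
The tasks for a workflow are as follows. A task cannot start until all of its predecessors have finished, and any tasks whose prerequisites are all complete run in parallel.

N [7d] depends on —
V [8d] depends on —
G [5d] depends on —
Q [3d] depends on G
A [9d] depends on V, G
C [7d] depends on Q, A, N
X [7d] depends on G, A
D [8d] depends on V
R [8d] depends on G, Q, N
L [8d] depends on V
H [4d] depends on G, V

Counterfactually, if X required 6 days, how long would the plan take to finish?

24

The binding path is V→A→X = 8+9+7 = 24; finish at 24 days.
Since X is critical, the -1 change carries straight to that chain (now 23 days).
New critical path: V→A→C = 8+9+7 = 24 ⇒ 24 days.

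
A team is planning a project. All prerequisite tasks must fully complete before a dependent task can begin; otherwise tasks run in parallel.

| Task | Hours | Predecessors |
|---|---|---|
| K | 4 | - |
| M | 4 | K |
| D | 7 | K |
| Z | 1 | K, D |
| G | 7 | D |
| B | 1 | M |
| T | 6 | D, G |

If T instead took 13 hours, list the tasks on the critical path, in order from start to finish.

K, D, G, T

As given, the longest chain is K→D→G→T = 4+7+7+6 = 24, so the finish is 24 hours.
T is on the critical path; changing it to 13 makes that path 31 hours.
The critical path is still K→D→G→T; finish is now 31 hours.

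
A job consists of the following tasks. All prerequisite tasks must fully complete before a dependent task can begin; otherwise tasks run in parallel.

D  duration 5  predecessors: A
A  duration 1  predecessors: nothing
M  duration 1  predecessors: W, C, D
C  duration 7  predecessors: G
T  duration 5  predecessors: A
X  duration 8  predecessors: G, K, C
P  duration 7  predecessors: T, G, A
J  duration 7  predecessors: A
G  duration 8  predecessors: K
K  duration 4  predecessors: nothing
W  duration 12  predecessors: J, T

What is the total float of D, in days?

Critical path: K→G→C→X = 4+8+7+8 = 27, so the finish is 27 days.
Longest path through D: 7 days (earliest finish 6, latest finish 26).
Slack of D = 21 − 1 = 20 days.

20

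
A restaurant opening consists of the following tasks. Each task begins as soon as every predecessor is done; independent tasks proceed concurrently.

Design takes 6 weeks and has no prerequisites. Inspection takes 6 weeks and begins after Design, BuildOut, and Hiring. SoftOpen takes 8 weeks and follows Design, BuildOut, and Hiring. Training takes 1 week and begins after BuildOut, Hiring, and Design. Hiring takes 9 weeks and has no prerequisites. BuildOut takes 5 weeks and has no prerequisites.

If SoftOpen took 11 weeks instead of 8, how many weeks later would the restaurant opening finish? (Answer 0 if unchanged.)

3

As given, the longest chain is Hiring→SoftOpen = 9+8 = 17, so the finish is 17 weeks.
Since SoftOpen is critical, the +3 change carries straight to that chain (now 20 weeks).
The critical path is still Hiring→SoftOpen; finish is now 20 weeks.
Change in finish: 20 − 17 = +3 weeks.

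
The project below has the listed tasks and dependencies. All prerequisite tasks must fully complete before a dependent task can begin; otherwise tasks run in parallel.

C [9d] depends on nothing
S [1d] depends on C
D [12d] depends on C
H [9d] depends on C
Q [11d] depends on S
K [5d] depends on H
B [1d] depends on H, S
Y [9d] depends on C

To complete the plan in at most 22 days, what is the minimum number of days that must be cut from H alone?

1

Current finish: 23 days; target: 22.
H is on every critical path, so each day cut from H cuts the finish by one (this holds down to a finish of 21).
Need 23 − 22 = 1 day off H → H becomes 8 days, finish becomes 22.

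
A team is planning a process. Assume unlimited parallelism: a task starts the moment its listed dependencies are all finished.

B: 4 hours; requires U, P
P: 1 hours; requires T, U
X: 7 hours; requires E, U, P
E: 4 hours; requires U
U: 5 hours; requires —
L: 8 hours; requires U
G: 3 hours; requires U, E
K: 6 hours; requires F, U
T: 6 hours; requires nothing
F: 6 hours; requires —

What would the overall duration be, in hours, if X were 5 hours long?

14

Actual critical path: U→E→X = 5+4+7 = 16 ⇒ 16 hours.
X is on the critical path; changing it to 5 makes that path 14 hours.
The critical path is still U→E→X; finish is now 14 hours.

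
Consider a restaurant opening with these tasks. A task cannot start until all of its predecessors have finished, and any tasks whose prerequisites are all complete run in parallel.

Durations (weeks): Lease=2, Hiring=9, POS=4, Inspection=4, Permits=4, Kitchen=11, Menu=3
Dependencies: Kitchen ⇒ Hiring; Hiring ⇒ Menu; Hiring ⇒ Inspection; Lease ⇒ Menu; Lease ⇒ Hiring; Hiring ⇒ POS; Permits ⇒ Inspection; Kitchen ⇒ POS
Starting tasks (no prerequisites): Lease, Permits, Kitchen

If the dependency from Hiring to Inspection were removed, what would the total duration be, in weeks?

Before: longest chain Kitchen→Hiring→POS = 11+9+4 = 24, finish 24.
Without Hiring→Inspection, Inspection's earliest start moves from 20 to 4.
New critical path: Kitchen→Hiring→POS = 11+9+4 = 24 ⇒ 24 weeks.

24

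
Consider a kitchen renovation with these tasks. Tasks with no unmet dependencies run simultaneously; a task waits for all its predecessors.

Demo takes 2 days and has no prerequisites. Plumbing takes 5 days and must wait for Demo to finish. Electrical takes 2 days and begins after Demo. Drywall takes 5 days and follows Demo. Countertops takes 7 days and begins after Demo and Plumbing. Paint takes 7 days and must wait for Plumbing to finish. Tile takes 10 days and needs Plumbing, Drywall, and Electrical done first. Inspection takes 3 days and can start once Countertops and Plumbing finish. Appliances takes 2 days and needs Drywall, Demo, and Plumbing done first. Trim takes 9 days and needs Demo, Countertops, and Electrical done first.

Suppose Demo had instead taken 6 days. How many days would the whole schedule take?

27

Actual critical path: Demo→Plumbing→Countertops→Trim = 2+5+7+9 = 23 ⇒ 23 days.
Demo is on the critical path; changing it to 6 makes that path 27 days.
The critical path is still Demo→Plumbing→Countertops→Trim; finish is now 27 days.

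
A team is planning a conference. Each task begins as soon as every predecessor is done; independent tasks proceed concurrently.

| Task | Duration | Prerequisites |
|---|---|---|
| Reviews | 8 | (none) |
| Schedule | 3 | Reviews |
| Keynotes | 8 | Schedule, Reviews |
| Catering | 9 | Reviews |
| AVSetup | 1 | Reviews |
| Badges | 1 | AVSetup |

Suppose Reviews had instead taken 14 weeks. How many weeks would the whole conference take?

As given, the longest chain is Reviews→Schedule→Keynotes = 8+3+8 = 19, so the finish is 19 weeks.
Reviews is on the critical path; changing it to 14 makes that path 25 weeks.
That remains the longest chain; total 25 weeks.

25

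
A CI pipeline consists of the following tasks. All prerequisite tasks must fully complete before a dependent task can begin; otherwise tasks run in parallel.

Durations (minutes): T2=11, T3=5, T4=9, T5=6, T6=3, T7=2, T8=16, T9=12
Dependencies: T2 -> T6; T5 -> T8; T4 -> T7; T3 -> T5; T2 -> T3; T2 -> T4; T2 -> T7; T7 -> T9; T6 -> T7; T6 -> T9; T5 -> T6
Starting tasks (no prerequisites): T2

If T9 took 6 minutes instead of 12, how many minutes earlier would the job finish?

As given, the longest chain is T2→T3→T5→T6→T7→T9 = 11+5+6+3+2+12 = 39, so the finish is 39 minutes.
T9 lies on that path, so at 6 minutes the path becomes 33 minutes.
New critical path: T2→T3→T5→T8 = 11+5+6+16 = 38 ⇒ 38 minutes.
Change in finish: 38 − 39 = -1 minutes.

1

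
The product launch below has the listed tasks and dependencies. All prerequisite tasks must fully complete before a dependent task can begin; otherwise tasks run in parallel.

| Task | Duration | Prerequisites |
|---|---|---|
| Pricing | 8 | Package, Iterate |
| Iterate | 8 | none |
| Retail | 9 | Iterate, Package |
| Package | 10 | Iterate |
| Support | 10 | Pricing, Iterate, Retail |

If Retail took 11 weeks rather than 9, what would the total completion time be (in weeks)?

39

Baseline: Iterate→Package→Retail→Support = 8+10+9+10 = 37 → 37 weeks.
Retail is on the critical path; changing it to 11 makes that path 39 weeks.
No other chain overtakes it, so the finish is 39 weeks.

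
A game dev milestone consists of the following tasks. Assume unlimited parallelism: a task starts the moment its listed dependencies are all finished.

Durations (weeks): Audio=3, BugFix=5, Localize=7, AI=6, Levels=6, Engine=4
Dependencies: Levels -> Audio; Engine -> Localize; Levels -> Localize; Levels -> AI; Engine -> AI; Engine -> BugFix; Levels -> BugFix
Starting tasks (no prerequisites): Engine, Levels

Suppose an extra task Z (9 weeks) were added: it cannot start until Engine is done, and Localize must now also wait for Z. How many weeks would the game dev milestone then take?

Originally the game dev milestone takes 13 weeks.
With Z inserted, Localize now waits for max(Engine, Levels, Z).
New critical path: Engine→Z→Localize = 4+9+7 = 20 ⇒ 20 weeks.

20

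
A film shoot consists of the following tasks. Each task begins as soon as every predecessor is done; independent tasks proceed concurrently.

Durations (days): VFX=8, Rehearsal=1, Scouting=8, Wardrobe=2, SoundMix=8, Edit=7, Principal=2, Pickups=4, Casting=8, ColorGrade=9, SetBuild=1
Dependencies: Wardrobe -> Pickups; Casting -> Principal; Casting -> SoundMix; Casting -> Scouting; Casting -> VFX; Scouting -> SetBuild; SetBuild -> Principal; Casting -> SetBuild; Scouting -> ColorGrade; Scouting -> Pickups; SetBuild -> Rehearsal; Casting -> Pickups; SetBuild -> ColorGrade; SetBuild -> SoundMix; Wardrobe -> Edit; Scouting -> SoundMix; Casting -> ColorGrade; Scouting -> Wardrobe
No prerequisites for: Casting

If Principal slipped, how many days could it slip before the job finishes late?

7

Casting→Scouting→SetBuild→ColorGrade = 8+8+1+9 = 26 sets the makespan at 26 days.
The longest chain containing Principal totals 19 days.
Float = 26 − 19 = 7.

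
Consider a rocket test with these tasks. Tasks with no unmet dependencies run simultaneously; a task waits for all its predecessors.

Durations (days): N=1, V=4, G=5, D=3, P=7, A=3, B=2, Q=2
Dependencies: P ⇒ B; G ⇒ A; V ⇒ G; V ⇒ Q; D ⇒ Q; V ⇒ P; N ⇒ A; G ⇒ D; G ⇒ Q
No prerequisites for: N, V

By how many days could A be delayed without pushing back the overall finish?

2

The longest chain is V→G→D→Q = 4+5+3+2 = 14; overall finish 14 days.
The longest chain containing A totals 12 days.
So A can slip 14 − 12 = 2 days.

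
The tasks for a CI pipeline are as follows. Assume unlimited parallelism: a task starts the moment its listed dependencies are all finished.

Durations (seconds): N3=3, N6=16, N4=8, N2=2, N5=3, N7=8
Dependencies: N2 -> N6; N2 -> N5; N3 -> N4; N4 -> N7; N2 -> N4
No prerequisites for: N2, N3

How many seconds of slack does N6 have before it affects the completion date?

N3→N4→N7 = 3+8+8 = 19 sets the makespan at 19 seconds.
The longest chain containing N6 totals 18 seconds.
Float = 19 − 18 = 1.

1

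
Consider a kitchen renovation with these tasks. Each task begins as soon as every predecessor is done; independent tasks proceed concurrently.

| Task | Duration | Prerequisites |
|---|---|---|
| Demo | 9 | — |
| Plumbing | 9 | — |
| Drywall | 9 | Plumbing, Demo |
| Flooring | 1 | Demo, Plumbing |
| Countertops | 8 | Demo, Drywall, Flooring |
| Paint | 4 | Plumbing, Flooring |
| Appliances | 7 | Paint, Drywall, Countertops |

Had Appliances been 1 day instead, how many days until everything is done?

Actual critical path: Demo→Drywall→Countertops→Appliances = 9+9+8+7 = 33 ⇒ 33 days.
Since Appliances is critical, the -6 change carries straight to that chain (now 27 days).
The critical path is still Demo→Drywall→Countertops→Appliances; finish is now 27 days.

27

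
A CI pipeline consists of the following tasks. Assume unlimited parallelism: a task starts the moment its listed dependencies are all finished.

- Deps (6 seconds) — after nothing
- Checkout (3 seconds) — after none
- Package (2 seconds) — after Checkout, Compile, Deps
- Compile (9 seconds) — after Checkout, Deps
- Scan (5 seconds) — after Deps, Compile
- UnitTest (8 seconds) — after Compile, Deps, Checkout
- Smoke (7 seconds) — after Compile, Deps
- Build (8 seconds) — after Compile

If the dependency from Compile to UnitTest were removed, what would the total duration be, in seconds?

With the dependency in place, Deps→Compile→UnitTest = 6+9+8 = 23 sets the finish at 23 seconds.
Without Compile→UnitTest, UnitTest's earliest start moves from 15 to 6.
The longest chain is now Deps→Compile→Build = 6+9+8 = 23, so the schedule takes 23 seconds.

23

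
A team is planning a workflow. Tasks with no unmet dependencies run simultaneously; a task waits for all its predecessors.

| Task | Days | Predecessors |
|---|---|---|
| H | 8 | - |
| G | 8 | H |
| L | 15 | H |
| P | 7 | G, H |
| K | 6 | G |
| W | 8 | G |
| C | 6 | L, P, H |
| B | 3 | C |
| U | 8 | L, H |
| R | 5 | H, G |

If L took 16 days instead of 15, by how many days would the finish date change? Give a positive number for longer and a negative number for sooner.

As given, the longest chain is H→L→C→B = 8+15+6+3 = 32, so the finish is 32 days.
L lies on that path, so at 16 days the path becomes 33 days.
The critical path is still H→L→C→B; finish is now 33 days.
Change in finish: 33 − 32 = +1 days.

1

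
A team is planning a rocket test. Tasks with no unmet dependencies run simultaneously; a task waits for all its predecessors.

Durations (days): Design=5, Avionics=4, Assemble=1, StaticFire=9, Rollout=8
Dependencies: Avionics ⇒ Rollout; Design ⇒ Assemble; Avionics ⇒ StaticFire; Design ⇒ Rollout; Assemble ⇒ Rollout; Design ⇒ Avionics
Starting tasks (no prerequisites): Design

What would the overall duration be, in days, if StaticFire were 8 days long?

17

The binding path is Design→Avionics→StaticFire = 5+4+9 = 18; finish at 18 days.
StaticFire lies on that path, so at 8 days the path becomes 17 days.
That remains the longest chain; total 17 days.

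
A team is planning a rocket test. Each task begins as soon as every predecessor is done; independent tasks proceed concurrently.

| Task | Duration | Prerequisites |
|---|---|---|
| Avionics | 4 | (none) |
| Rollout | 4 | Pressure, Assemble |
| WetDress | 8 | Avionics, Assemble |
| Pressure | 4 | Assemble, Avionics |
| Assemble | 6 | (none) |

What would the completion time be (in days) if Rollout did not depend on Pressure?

Before: longest chain Assemble→Pressure→Rollout = 6+4+4 = 14, finish 14.
Without Pressure→Rollout, Rollout's earliest start moves from 10 to 6.
After: Assemble→WetDress = 6+8 = 14 → 14 days.

14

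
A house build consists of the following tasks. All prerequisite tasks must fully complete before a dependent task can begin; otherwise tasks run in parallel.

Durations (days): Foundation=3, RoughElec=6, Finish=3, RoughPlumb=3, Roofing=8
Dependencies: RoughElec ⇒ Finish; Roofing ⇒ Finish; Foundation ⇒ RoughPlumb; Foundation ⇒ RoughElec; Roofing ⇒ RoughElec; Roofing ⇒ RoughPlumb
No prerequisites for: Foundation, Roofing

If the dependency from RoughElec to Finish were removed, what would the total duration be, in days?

With the dependency in place, Roofing→RoughElec→Finish = 8+6+3 = 17 sets the finish at 17 days.
Without RoughElec→Finish, Finish's earliest start moves from 14 to 8.
New critical path: Roofing→RoughElec = 8+6 = 14 ⇒ 14 days.

14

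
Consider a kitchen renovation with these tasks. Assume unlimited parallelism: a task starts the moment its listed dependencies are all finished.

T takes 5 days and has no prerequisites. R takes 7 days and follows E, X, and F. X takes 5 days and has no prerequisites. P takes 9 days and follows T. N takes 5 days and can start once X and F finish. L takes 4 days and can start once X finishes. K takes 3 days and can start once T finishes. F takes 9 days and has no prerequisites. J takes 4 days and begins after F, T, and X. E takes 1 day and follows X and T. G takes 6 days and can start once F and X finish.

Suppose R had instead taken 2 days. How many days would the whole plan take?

The binding path is F→R = 9+7 = 16; finish at 16 days.
Since R is critical, the -5 change carries straight to that chain (now 11 days).
Now F→G = 9+6 = 15 is longest, so the finish becomes 15 days.

15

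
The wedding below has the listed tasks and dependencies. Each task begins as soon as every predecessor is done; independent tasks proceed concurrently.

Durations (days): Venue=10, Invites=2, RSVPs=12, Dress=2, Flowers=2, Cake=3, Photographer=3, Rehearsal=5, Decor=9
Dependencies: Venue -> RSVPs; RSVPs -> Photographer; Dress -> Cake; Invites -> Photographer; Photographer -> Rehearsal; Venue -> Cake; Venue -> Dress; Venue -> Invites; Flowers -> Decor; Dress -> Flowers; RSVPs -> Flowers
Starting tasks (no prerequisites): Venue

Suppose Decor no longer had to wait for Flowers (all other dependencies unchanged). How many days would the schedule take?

Original critical path: Venue→RSVPs→Flowers→Decor = 10+12+2+9 = 33 ⇒ 33 days.
Without Flowers→Decor, Decor's earliest start moves from 24 to 0.
New critical path: Venue→RSVPs→Photographer→Rehearsal = 10+12+3+5 = 30 ⇒ 30 days.

30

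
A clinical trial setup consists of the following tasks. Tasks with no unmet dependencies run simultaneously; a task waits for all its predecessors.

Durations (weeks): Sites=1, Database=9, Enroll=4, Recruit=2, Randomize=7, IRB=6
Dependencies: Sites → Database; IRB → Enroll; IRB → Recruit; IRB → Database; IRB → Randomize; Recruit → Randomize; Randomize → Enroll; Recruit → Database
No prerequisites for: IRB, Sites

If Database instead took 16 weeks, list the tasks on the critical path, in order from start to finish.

IRB, Recruit, Database

Actual critical path: IRB→Recruit→Randomize→Enroll = 6+2+7+4 = 19 ⇒ 19 weeks.
Database has 2 weeks of float (longest path through it is 17).
Now IRB→Recruit→Database = 6+2+16 = 24 is longest, so the finish becomes 24 weeks.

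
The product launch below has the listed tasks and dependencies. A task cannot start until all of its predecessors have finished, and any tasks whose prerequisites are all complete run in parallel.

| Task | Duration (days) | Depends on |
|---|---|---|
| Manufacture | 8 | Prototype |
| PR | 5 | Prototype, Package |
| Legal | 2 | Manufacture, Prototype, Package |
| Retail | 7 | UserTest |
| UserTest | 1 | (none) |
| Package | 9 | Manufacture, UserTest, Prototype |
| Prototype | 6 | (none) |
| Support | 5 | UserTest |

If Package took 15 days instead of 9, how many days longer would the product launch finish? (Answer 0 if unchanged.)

6

Baseline: Prototype→Manufacture→Package→PR = 6+8+9+5 = 28 → 28 days.
Package is on the critical path; changing it to 15 makes that path 34 days.
No other chain overtakes it, so the finish is 34 days.
Change in finish: 34 − 28 = +6 days.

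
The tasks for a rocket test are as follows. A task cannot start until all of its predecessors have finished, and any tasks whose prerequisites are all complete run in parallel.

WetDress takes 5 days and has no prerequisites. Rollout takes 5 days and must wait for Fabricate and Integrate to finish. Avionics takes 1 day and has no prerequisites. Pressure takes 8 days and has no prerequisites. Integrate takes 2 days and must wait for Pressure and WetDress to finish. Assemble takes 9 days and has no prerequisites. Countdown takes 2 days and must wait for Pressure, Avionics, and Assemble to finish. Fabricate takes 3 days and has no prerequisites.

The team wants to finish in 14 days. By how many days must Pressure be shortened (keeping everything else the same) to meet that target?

1

Current finish: 15 days; target: 14.
Pressure is on every critical path, so each day cut from Pressure cuts the finish by one (this holds down to a finish of 12).
Need 15 − 14 = 1 day off Pressure → Pressure becomes 7 days, finish becomes 14.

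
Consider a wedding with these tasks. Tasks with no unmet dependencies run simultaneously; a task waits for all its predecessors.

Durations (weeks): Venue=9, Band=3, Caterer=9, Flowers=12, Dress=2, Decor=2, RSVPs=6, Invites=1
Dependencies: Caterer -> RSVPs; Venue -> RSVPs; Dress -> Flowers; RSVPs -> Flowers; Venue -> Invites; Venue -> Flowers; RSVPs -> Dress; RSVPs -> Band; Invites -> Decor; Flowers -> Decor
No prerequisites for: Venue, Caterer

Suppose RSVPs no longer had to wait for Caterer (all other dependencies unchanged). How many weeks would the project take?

Before: longest chain Venue→RSVPs→Dress→Flowers→Decor = 9+6+2+12+2 = 31, finish 31.
Dropping Caterer→RSVPs doesn't change RSVPs's earliest start (9); another predecessor still binds.
After: Venue→RSVPs→Dress→Flowers→Decor = 9+6+2+12+2 = 31 → 31 weeks.

31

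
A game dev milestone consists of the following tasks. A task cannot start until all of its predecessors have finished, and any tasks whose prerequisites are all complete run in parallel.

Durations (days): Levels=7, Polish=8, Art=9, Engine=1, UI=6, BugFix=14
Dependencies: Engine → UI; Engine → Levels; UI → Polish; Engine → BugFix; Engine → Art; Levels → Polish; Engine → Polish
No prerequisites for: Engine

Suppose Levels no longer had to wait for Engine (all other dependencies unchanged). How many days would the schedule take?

15

Before: longest chain Engine→Levels→Polish = 1+7+8 = 16, finish 16.
Without Engine→Levels, Levels's earliest start moves from 1 to 0.
New critical path: Engine→UI→Polish = 1+6+8 = 15 ⇒ 15 days.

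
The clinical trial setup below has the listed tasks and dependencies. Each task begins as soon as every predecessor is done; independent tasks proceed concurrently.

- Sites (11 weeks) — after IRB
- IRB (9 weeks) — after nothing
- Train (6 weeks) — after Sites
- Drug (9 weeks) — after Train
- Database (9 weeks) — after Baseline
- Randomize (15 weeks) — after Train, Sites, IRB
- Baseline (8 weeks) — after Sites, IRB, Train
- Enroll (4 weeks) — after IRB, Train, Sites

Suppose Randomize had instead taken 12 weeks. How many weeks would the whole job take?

43

As given, the longest chain is IRB→Sites→Train→Baseline→Database = 9+11+6+8+9 = 43, so the finish is 43 weeks.
The longest path through Randomize is only 41 weeks, so Randomize has float 2.
That remains the longest chain; total 43 weeks.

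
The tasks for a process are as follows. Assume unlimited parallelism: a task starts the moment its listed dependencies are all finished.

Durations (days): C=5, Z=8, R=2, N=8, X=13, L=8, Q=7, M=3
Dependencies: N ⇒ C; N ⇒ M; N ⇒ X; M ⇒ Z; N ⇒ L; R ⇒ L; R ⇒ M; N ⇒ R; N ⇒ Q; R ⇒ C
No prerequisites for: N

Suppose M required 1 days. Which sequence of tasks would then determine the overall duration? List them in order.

Actual critical path: N→R→M→Z = 8+2+3+8 = 21 ⇒ 21 days.
Since M is critical, the -2 change carries straight to that chain (now 19 days).
Now N→X = 8+13 = 21 is longest, so the finish becomes 21 days.

N, X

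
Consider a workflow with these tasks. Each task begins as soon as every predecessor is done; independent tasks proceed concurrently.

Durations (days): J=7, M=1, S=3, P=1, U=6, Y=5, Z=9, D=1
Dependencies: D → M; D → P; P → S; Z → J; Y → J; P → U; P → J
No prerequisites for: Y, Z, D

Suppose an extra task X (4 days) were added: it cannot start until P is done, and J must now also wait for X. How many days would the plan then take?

16

Originally the plan takes 16 days.
With X inserted, J now waits for max(Z, P, Y, X).
New critical path: Z→J = 9+7 = 16 ⇒ 16 days.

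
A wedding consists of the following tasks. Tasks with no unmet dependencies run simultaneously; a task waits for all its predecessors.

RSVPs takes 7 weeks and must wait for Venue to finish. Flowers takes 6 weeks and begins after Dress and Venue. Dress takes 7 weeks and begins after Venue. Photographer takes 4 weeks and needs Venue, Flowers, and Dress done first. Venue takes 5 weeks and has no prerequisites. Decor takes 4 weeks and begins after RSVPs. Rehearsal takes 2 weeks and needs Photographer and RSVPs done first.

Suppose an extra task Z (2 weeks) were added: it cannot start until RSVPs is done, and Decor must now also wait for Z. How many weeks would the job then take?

24

Originally the job takes 24 weeks.
With Z inserted, Decor now waits for max(RSVPs, Z).
New critical path: Venue→Dress→Flowers→Photographer→Rehearsal = 5+7+6+4+2 = 24 ⇒ 24 weeks.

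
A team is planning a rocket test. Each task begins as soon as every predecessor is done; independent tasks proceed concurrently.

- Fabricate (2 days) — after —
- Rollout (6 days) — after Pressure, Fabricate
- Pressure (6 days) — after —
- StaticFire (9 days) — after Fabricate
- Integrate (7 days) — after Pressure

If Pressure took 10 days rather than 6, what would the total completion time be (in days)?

The binding path is Pressure→Integrate = 6+7 = 13; finish at 13 days.
Pressure lies on that path, so at 10 days the path becomes 17 days.
No other chain overtakes it, so the finish is 17 days.

17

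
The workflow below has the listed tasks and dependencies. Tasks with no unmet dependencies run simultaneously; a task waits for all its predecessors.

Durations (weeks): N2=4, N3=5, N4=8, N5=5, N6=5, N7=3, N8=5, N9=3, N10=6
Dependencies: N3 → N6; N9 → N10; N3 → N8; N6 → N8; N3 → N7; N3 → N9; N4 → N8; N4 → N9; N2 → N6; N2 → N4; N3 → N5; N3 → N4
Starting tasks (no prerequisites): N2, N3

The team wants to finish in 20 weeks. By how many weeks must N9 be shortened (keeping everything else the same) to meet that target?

Current finish: 22 weeks; target: 20.
N9 is on every critical path, so each week cut from N9 cuts the finish by one (this holds down to a finish of 20).
Need 22 − 20 = 2 weeks off N9 → N9 becomes 1 week, finish becomes 20.

2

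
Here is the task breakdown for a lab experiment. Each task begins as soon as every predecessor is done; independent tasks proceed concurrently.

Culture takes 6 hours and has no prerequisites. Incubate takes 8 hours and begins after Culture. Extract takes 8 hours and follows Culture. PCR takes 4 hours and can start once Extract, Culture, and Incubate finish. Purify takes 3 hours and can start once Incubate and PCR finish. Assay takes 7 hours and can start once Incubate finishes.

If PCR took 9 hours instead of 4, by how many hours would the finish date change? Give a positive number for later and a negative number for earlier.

As given, the longest chain is Culture→Incubate→PCR→Purify = 6+8+4+3 = 21, so the finish is 21 hours.
PCR lies on that path, so at 9 hours the path becomes 26 hours.
No other chain overtakes it, so the finish is 26 hours.
Change in finish: 26 − 21 = +5 hours.

5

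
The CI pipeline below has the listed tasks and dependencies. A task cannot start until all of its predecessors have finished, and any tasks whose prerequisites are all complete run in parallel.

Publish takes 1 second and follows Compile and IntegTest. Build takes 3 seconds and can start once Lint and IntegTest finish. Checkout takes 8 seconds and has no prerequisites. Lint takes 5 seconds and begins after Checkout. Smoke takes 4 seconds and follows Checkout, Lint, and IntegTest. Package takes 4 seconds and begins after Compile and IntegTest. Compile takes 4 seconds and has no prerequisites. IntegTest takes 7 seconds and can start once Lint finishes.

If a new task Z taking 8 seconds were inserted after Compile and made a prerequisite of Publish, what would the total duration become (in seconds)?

Originally the project takes 24 seconds.
With Z inserted, Publish now waits for max(Compile, IntegTest, Z).
New critical path: Checkout→Lint→IntegTest→Package = 8+5+7+4 = 24 ⇒ 24 seconds.

24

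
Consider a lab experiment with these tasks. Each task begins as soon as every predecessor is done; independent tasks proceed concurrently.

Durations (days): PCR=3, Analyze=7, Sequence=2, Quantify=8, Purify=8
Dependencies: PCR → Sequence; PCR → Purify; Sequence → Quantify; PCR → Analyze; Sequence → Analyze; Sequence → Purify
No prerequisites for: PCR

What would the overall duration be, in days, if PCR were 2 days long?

12

Baseline: PCR→Sequence→Purify = 3+2+8 = 13 → 13 days.
PCR is on the critical path; changing it to 2 makes that path 12 days.
That remains the longest chain; total 12 days.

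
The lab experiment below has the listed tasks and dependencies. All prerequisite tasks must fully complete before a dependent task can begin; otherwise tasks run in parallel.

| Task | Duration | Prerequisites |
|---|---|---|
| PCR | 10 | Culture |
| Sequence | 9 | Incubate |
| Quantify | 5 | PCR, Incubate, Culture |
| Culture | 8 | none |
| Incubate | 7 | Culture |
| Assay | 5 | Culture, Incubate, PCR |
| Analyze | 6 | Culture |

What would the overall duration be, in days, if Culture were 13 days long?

29

As given, the longest chain is Culture→Incubate→Sequence = 8+7+9 = 24, so the finish is 24 days.
Culture is on the critical path; changing it to 13 makes that path 29 days.
No other chain overtakes it, so the finish is 29 days.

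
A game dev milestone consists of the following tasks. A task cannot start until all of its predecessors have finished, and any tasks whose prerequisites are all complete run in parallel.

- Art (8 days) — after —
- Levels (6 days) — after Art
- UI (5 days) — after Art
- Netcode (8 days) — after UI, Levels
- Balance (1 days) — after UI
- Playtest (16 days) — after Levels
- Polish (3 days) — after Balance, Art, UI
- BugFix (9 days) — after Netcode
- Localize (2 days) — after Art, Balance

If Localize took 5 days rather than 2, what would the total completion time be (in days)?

31

Critical path before the change: Art→Levels→Netcode→BugFix = 8+6+8+9 = 31 giving 31 days.
Localize has 15 days of float (longest path through it is 16).
That remains the longest chain; total 31 days.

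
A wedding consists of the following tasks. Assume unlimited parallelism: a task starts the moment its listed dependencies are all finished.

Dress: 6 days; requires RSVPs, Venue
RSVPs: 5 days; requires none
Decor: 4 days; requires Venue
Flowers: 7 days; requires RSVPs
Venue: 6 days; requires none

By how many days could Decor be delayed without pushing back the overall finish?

2

Venue→Dress = 6+6 = 12 sets the makespan at 12 days.
Decor finishes as early as 10 and must finish by 12.
Float = 12 − 10 = 2.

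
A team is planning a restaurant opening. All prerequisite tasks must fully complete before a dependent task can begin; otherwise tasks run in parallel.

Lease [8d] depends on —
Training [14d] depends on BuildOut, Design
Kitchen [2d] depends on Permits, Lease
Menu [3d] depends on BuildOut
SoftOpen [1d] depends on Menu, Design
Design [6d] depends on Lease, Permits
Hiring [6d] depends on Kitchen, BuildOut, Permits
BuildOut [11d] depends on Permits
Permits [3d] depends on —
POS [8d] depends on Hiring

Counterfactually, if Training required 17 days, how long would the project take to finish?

31

Baseline: Lease→Design→Training = 8+6+14 = 28 → 28 days.
Training lies on that path, so at 17 days the path becomes 31 days.
The critical path is still Lease→Design→Training; finish is now 31 days.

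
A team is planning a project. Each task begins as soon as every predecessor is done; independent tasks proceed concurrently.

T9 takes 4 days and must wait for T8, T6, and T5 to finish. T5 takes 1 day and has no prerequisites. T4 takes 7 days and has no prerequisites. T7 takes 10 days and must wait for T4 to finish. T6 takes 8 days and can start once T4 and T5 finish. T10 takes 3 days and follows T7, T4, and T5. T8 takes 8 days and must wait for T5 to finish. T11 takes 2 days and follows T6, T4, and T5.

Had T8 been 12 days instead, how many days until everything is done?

20

Actual critical path: T4→T7→T10 = 7+10+3 = 20 ⇒ 20 days.
The longest path through T8 is only 13 days, so T8 has float 7.
That remains the longest chain; total 20 days.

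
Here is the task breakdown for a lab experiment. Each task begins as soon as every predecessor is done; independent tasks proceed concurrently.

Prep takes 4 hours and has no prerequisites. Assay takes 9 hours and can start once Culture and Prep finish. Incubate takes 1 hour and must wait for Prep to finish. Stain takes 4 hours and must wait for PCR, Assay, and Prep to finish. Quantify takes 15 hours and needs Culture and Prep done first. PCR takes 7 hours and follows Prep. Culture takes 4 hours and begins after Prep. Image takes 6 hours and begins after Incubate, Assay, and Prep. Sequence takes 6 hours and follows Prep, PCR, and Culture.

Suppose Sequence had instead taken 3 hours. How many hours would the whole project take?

As given, the longest chain is Prep→Culture→Assay→Image = 4+4+9+6 = 23, so the finish is 23 hours.
Sequence has 6 hours of float (longest path through it is 17).
The critical path is still Prep→Culture→Assay→Image; finish is now 23 hours.

23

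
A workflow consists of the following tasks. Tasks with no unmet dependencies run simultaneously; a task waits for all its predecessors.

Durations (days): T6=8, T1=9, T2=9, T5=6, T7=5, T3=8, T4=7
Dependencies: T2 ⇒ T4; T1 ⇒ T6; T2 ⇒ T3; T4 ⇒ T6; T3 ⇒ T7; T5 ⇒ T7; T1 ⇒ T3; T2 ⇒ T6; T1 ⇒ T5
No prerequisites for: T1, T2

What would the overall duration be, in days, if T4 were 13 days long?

The binding path is T2→T4→T6 = 9+7+8 = 24; finish at 24 days.
T4 lies on that path, so at 13 days the path becomes 30 days.
No other chain overtakes it, so the finish is 30 days.

30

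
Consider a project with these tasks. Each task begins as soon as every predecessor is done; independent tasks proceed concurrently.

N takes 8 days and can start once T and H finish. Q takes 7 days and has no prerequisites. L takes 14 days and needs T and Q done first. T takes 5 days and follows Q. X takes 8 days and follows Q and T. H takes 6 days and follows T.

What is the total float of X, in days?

6

Q→T→L = 7+5+14 = 26 sets the makespan at 26 days.
Longest path through X: 20 days (earliest finish 20, latest finish 26).
Float = 26 − 20 = 6.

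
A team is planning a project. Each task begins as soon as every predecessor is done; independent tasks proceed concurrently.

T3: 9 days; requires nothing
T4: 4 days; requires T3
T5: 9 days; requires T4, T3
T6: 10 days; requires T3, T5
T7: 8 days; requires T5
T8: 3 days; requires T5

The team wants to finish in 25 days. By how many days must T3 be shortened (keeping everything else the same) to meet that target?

Current finish: 32 days; target: 25.
T3 is on every critical path, so each day cut from T3 cuts the finish by one (this holds down to a finish of 24).
Need 32 − 25 = 7 days off T3 → T3 becomes 2 days, finish becomes 25.

7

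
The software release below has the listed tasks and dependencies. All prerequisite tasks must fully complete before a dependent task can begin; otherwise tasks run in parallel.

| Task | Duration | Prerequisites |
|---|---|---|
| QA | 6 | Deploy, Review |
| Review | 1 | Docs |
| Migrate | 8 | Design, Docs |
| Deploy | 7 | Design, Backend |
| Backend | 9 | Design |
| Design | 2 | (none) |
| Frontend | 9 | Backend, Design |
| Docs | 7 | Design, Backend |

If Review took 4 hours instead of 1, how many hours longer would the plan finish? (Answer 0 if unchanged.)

2

The binding path is Design→Backend→Docs→Migrate = 2+9+7+8 = 26; finish at 26 hours.
Review is off the critical path — its longest chain is 25 hours, giving 1 of slack.
The binding chain switches to Design→Backend→Docs→Review→QA = 2+9+7+4+6 = 28; finish 28 hours.
Change in finish: 28 − 26 = +2 hours.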